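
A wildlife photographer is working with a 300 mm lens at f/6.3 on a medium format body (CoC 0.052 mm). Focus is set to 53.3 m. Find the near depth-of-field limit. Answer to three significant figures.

44.7 m

Hyperfocal distance H = f²/(N·c) + f = 300²/(6.3 × 0.052) + 300 = 90000/0.3276 + 300 ≈ 275025.3 mm ≈ 275.0 m.
Near limit Dn = s·(H − f)/(H + s − 2f) = 53300 × (275025.3 − 300) / (275025.3 + 53300 − 2 × 300) = 53300 × 274725.3 / 327725.3 ≈ 44680 mm ≈ 44.7 m.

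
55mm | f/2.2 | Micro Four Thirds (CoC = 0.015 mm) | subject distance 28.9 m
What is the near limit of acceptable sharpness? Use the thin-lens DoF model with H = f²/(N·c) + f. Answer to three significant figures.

Hyperfocal distance H = f²/(N·c) + f = 55²/(2.2 × 0.015) + 55 = 3025/0.033 + 55 ≈ 91721.7 mm ≈ 91.72 m.
Near limit Dn = s·(H − f)/(H + s − 2f) = 28900 × (91721.7 − 55) / (91721.7 + 28900 − 2 × 55) = 28900 × 91666.7 / 120511.7 ≈ 21983 mm ≈ 22.0 m.

22.0 m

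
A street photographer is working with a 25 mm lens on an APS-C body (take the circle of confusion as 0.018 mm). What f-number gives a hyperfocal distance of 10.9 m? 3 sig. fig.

Rearrange H = f²/(N·c) + f for N: N = f² / ((H − f)·c).
N = 25² / ((10900 − 25) × 0.018) = 625 / 195.7 ≈ 3.19.

f/3.19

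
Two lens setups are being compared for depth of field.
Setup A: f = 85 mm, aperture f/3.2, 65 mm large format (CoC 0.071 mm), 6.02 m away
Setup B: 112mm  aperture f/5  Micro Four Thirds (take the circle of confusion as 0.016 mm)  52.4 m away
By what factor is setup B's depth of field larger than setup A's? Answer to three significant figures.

16.9

Setup A: H = 85²/(3.2×0.071) + 85 ≈ 31885.2 mm; DoF = Df − Dn = 7401.3 − 5073.2 ≈ 2328.1 mm.
Setup B: H = 112²/(5×0.016) + 112 ≈ 156912.0 mm; DoF = Df − Dn = 78616 − 39296 ≈ 39320 mm.
Ratio = 39320 / 2328.1 ≈ 16.9.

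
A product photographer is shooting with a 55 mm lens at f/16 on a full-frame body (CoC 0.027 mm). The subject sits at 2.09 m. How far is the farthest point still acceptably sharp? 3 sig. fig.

Hyperfocal distance H = f²/(N·c) + f = 55²/(16 × 0.027) + 55 = 3025/0.432 + 55 ≈ 7057.3 mm ≈ 7.057 m.
Far limit Df = s·(H − f)/(H − s) = 2090 × (7057.3 − 55) / (7057.3 − 2090) = 2090 × 7002.3 / 4967.3 ≈ 2946.2 mm ≈ 2.95 m.

2.95 m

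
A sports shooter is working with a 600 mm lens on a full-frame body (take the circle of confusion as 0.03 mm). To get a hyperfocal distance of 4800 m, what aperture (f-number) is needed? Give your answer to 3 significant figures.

f/2.50

Rearrange H = f²/(N·c) + f for N: N = f² / ((H − f)·c).
N = 600² / ((4800000 − 600) × 0.03) = 360000 / 143982 ≈ 2.50.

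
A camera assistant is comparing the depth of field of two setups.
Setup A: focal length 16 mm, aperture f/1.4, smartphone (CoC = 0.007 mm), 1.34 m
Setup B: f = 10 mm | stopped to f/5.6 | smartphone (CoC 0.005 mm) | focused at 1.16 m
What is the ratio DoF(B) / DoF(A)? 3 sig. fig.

Setup A: H = 16²/(1.4×0.007) + 16 ≈ 26138.4 mm; DoF = Df − Dn = 1411.54 − 1275.36 ≈ 136.18 mm.
Setup B: H = 10²/(5.6×0.005) + 10 ≈ 3581.4 mm; DoF = Df − Dn = 1710.91 − 877.46 ≈ 833.45 mm.
Ratio = 833.45 / 136.18 ≈ 6.12.

6.12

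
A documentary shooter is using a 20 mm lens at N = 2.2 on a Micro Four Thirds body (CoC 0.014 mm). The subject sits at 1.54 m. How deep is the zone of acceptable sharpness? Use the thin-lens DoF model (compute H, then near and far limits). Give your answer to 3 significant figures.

365 mm

Hyperfocal distance H = f²/(N·c) + f = 20²/(2.2 × 0.014) + 20 = 400/0.0308 + 20 ≈ 13007.0 mm ≈ 13.01 m.
Near limit Dn = s·(H − f)/(H + s − 2f) = 1540 × (13007.0 − 20) / (13007.0 + 1540 − 2 × 20) = 1540 × 12987.0 / 14507.0 ≈ 1378.64 mm.
Far limit Df = s·(H − f)/(H − s) = 1540 × (13007.0 − 20) / (13007.0 − 1540) = 1540 × 12987.0 / 11467.0 ≈ 1744.13 mm.
Depth of field = Df − Dn = 1744.13 − 1378.64 ≈ 365.49 mm.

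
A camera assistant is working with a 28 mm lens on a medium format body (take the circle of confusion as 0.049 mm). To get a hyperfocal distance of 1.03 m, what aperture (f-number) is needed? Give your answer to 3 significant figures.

f/16

Rearrange H = f²/(N·c) + f for N: N = f² / ((H − f)·c).
N = 28² / ((1030 − 28) × 0.049) = 784 / 49.10 ≈ 16.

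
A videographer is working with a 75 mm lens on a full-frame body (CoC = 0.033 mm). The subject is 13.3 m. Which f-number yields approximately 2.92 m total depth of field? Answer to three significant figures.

Write h = H − f = f²/(N·c). The thin-lens limits are Dn = s·h/(h + (s−f)) and Df = s·h/(h − (s−f)), so DoF = Df − Dn = 2·s·(s−f)·h / (h² − (s−f)²).
That is a quadratic in h: DoF·h² − 2·s·(s−f)·h − DoF·(s−f)² = 0 ⇒ h = (s−f)·(s + √(s² + DoF²)) / DoF = 13225 × (13300 + √(13300² + 2920²)) / 2920 = 13225 × (13300 + 13616.8) / 2920 ≈ 121909 mm.
Then N = f²/(c·h) = 75² / (0.033 × 121909) = 5625 / 4023.0 ≈ 1.40.

f/1.40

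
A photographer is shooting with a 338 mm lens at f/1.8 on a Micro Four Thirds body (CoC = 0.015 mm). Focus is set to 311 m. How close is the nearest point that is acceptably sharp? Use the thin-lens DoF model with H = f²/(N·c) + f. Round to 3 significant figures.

Hyperfocal distance H = f²/(N·c) + f = 338²/(1.8 × 0.015) + 338 = 114244/0.027 + 338 ≈ 4231597.3 mm ≈ 4232 m.
Near limit Dn = s·(H − f)/(H + s − 2f) = 311000 × (4231597.3 − 338) / (4231597.3 + 311000 − 2 × 338) = 311000 × 4231259.3 / 4541921.3 ≈ 289728 mm ≈ 290 m.

290 m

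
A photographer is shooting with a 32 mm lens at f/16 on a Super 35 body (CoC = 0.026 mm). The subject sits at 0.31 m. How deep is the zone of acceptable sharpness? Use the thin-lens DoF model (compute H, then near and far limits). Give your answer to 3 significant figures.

70.9 mm

Hyperfocal distance H = f²/(N·c) + f = 32²/(16 × 0.026) + 32 = 1024/0.416 + 32 ≈ 2493.5 mm ≈ 2.494 m.
Near limit Dn = s·(H − f)/(H + s − 2f) = 310 × (2493.5 − 32) / (2493.5 + 310 − 2 × 32) = 310 × 2461.5 / 2739.5 ≈ 278.542 mm.
Far limit Df = s·(H − f)/(H − s) = 310 × (2493.5 − 32) / (2493.5 − 310) = 310 × 2461.5 / 2183.5 ≈ 349.468 mm.
Depth of field = Df − Dn = 349.468 − 278.542 ≈ 70.926 mm.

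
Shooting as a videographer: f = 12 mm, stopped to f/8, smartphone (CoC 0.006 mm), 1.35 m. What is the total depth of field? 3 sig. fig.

Hyperfocal distance H = f²/(N·c) + f = 12²/(8 × 0.006) + 12 = 144/0.048 + 12 ≈ 3012.0 mm ≈ 3.012 m.
Near limit Dn = s·(H − f)/(H + s − 2f) = 1350 × (3012.0 − 12) / (3012.0 + 1350 − 2 × 12) = 1350 × 3000.0 / 4338.0 ≈ 933.6 mm.
Far limit Df = s·(H − f)/(H − s) = 1350 × (3012.0 − 12) / (3012.0 − 1350) = 1350 × 3000.0 / 1662.0 ≈ 2436.8 mm.
Depth of field = Df − Dn = 2436.8 − 933.6 ≈ 1503.2 mm ≈ 1.50 m.

1.50 m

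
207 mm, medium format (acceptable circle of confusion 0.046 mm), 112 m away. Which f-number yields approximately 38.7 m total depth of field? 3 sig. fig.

Write h = H − f = f²/(N·c). The thin-lens limits are Dn = s·h/(h + (s−f)) and Df = s·h/(h − (s−f)), so DoF = Df − Dn = 2·s·(s−f)·h / (h² − (s−f)²).
That is a quadratic in h: DoF·h² − 2·s·(s−f)·h − DoF·(s−f)² = 0 ⇒ h = (s−f)·(s + √(s² + DoF²)) / DoF = 111793 × (112000 + √(112000² + 38700²)) / 38700 = 111793 × (112000 + 118498) / 38700 ≈ 665840 mm.
Then N = f²/(c·h) = 207² / (0.046 × 665840) = 42849 / 30629 ≈ 1.40.

f/1.40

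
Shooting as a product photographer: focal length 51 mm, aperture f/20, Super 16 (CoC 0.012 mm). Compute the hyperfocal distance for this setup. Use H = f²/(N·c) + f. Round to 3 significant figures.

10.9 m

Hyperfocal distance H = f²/(N·c) + f = 51²/(20 × 0.012) + 51 = 2601/0.24 + 51 ≈ 10888.5 mm ≈ 10.9 m.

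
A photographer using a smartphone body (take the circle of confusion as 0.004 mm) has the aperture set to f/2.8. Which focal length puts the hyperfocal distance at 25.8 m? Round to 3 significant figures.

From H = f²/(N·c) + f, with f ≪ H: f ≈ √(H·N·c) = √(25800 × 2.8 × 0.004) = √288.96 ≈ 17.00 mm.
The +f correction barely moves this — solving exactly, f² + N·c·f − N·c·H = 0 ⇒ f = (−N·c + √((N·c)² + 4·N·c·H))/2 = (−0.0112 + √1155.8)/2 ≈ 16.993 mm, so f ≈ 17.0 mm.

17.0 mm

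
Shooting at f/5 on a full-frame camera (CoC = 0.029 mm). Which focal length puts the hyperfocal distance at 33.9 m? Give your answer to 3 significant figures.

70.0 mm

From H = f²/(N·c) + f, with f ≪ H: f ≈ √(H·N·c) = √(33900 × 5 × 0.029) = √4915.5 ≈ 70.11 mm.
Exact: f² + N·c·f − N·c·H = 0 ⇒ f = (−N·c + √((N·c)² + 4·N·c·H))/2 = (−0.145 + √19662)/2 ≈ 70.038 mm ≈ 70.0 mm.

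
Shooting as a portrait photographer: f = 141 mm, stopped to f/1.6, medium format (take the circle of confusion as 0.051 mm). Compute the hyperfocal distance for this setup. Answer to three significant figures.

Hyperfocal distance H = f²/(N·c) + f = 141²/(1.6 × 0.051) + 141 = 19881/0.0816 + 141 ≈ 243780.7 mm ≈ 244 m.

244 m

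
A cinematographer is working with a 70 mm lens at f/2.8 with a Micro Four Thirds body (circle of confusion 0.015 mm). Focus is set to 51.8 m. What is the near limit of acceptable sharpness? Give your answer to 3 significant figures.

Hyperfocal distance H = f²/(N·c) + f = 70²/(2.8 × 0.015) + 70 = 4900/0.042 + 70 ≈ 116736.7 mm ≈ 116.7 m.
Near limit Dn = s·(H − f)/(H + s − 2f) = 51800 × (116736.7 − 70) / (116736.7 + 51800 − 2 × 70) = 51800 × 116666.7 / 168396.7 ≈ 35887 mm ≈ 35.9 m.

35.9 m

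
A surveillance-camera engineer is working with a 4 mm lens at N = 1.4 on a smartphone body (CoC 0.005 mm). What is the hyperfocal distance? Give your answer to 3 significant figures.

2.29 m

Hyperfocal distance H = f²/(N·c) + f = 4²/(1.4 × 0.005) + 4 = 16/0.007 + 4 ≈ 2289.7 mm ≈ 2.29 m.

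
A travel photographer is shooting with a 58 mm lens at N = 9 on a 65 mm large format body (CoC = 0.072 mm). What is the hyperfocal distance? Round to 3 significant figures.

5.25 m

Hyperfocal distance H = f²/(N·c) + f = 58²/(9 × 0.072) + 58 = 3364/0.648 + 58 ≈ 5249.4 mm ≈ 5.25 m.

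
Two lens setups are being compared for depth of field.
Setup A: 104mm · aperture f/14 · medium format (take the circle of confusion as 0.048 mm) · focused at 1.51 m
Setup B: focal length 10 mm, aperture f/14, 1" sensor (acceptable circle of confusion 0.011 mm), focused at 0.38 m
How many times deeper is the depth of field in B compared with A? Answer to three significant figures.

2.41

Setup A: H = 104²/(14×0.048) + 104 ≈ 16199.2 mm; DoF = Df − Dn = 1654.53 − 1388.69 ≈ 265.84 mm.
Setup B: H = 10²/(14×0.011) + 10 ≈ 659.4 mm; DoF = Df − Dn = 883.31 − 242.07 ≈ 641.24 mm.
Ratio = 641.24 / 265.84 ≈ 2.41.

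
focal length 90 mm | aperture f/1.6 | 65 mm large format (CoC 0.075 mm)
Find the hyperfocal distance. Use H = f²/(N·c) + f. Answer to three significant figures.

67.6 m

Hyperfocal distance H = f²/(N·c) + f = 90²/(1.6 × 0.075) + 90 = 8100/0.12 + 90 ≈ 67590.0 mm ≈ 67.6 m.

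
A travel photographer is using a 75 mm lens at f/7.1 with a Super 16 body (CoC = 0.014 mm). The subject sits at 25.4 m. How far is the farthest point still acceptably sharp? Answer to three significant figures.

Hyperfocal distance H = f²/(N·c) + f = 75²/(7.1 × 0.014) + 75 = 5625/0.0994 + 75 ≈ 56664.5 mm ≈ 56.66 m.
Far limit Df = s·(H − f)/(H − s) = 25400 × (56664.5 − 75) / (56664.5 − 25400) = 25400 × 56589.5 / 31264.5 ≈ 45975 mm ≈ 46.0 m.

46.0 m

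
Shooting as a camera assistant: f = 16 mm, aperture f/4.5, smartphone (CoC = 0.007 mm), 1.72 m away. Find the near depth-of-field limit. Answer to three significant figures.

Hyperfocal distance H = f²/(N·c) + f = 16²/(4.5 × 0.007) + 16 = 256/0.0315 + 16 ≈ 8143.0 mm ≈ 8.143 m.
Near limit Dn = s·(H − f)/(H + s − 2f) = 1720 × (8143.0 − 16) / (8143.0 + 1720 − 2 × 16) = 1720 × 8127.0 / 9831.0 ≈ 1421.9 mm ≈ 1.42 m.

1.42 m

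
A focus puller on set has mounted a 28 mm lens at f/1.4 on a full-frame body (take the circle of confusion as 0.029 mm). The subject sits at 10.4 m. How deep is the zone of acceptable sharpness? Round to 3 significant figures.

Hyperfocal distance H = f²/(N·c) + f = 28²/(1.4 × 0.029) + 28 = 784/0.0406 + 28 ≈ 19338.3 mm ≈ 19.34 m.
Near limit Dn = s·(H − f)/(H + s − 2f) = 10400 × (19338.3 − 28) / (19338.3 + 10400 − 2 × 28) = 10400 × 19310.3 / 29682.3 ≈ 6766 mm.
Far limit Df = s·(H − f)/(H − s) = 10400 × (19338.3 − 28) / (19338.3 − 10400) = 10400 × 19310.3 / 8938.3 ≈ 22468 mm.
Depth of field = Df − Dn = 22468 − 6766 ≈ 15702 mm ≈ 15.7 m.

15.7 m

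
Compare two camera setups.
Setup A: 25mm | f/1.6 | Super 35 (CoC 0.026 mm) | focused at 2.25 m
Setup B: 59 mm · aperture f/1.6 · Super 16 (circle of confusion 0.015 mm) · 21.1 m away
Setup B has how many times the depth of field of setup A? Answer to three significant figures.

9.18

Setup A: H = 25²/(1.6×0.026) + 25 ≈ 15049.0 mm; DoF = Df − Dn = 2641.14 − 1959.77 ≈ 681.37 mm.
Setup B: H = 59²/(1.6×0.015) + 59 ≈ 145100.7 mm; DoF = Df − Dn = 24680.3 − 18426.8 ≈ 6253.5 mm.
Ratio = 6253.5 / 681.37 ≈ 9.18.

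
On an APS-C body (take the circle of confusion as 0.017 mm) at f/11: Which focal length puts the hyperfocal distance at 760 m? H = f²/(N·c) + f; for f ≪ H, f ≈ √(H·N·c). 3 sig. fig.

From H = f²/(N·c) + f, with f ≪ H: f ≈ √(H·N·c) = √(760000 × 11 × 0.017) = √142120 ≈ 377.0 mm.
The +f correction barely moves this — solving exactly, f² + N·c·f − N·c·H = 0 ⇒ f = (−N·c + √((N·c)² + 4·N·c·H))/2 = (−0.187 + √568480)/2 ≈ 376.89 mm, so f ≈ 377 mm.

377 mm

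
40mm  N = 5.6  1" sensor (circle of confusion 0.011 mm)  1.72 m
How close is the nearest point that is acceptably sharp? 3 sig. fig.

1.62 m

Hyperfocal distance H = f²/(N·c) + f = 40²/(5.6 × 0.011) + 40 = 1600/0.0616 + 40 ≈ 26014.0 mm ≈ 26.01 m.
Near limit Dn = s·(H − f)/(H + s − 2f) = 1720 × (26014.0 − 40) / (26014.0 + 1720 − 2 × 40) = 1720 × 25974.0 / 27654.0 ≈ 1615.5 mm ≈ 1.62 m.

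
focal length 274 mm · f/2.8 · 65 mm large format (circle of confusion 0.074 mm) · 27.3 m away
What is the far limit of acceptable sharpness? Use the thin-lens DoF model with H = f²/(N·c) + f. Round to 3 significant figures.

Hyperfocal distance H = f²/(N·c) + f = 274²/(2.8 × 0.074) + 274 = 75076/0.2072 + 274 ≈ 362609.9 mm ≈ 362.6 m.
Far limit Df = s·(H − f)/(H − s) = 27300 × (362609.9 − 274) / (362609.9 − 27300) = 27300 × 362335.9 / 335309.9 ≈ 29500 mm ≈ 29.5 m.

29.5 m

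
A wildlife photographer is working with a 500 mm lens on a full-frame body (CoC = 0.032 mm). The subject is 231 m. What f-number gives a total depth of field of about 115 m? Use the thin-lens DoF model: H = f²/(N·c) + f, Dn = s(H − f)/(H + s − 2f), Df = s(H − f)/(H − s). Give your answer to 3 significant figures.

f/7.97

Write h = H − f = f²/(N·c). The thin-lens limits are Dn = s·h/(h + (s−f)) and Df = s·h/(h − (s−f)), so DoF = Df − Dn = 2·s·(s−f)·h / (h² − (s−f)²).
That is a quadratic in h: DoF·h² − 2·s·(s−f)·h − DoF·(s−f)² = 0 ⇒ h = (s−f)·(s + √(s² + DoF²)) / DoF = 230500 × (231000 + √(231000² + 115000²)) / 115000 = 230500 × (231000 + 258043) / 115000 ≈ 980212 mm.
Then N = f²/(c·h) = 500² / (0.032 × 980212) = 250000 / 31367 ≈ 7.97.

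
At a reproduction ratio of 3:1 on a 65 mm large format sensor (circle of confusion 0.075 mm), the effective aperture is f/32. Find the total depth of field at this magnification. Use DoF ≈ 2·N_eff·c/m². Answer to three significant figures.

At magnification m, DoF ≈ 2·N_eff·c/m² = 2 × 32 × 0.075 / 3² = 4.8 / 9 ≈ 0.533 mm.

0.533 mm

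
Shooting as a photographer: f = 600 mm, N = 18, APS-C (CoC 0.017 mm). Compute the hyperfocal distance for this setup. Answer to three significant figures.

1180 m

Hyperfocal distance H = f²/(N·c) + f = 600²/(18 × 0.017) + 600 = 360000/0.306 + 600 ≈ 1177070.6 mm ≈ 1180 m.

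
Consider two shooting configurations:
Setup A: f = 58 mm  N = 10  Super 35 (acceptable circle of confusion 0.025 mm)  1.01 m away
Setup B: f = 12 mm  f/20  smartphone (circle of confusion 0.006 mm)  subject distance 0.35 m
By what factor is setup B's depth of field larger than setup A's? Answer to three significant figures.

Setup A: H = 58²/(10×0.025) + 58 ≈ 13514.0 mm; DoF = Df − Dn = 1086.90 − 943.26 ≈ 143.64 mm.
Setup B: H = 12²/(20×0.006) + 12 ≈ 1212.0 mm; DoF = Df − Dn = 487.24 − 273.08 ≈ 214.16 mm.
Ratio = 214.16 / 143.64 ≈ 1.49.

1.49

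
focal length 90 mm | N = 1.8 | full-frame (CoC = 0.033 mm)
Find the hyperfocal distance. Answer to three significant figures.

136 m

Hyperfocal distance H = f²/(N·c) + f = 90²/(1.8 × 0.033) + 90 = 8100/0.0594 + 90 ≈ 136453.6 mm ≈ 136 m.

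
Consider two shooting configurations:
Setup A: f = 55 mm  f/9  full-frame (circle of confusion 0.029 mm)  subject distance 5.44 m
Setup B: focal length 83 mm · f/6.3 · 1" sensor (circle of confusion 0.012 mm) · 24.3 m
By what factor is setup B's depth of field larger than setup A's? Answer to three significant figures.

2.16

Setup A: H = 55²/(9×0.029) + 55 ≈ 11645.0 mm; DoF = Df − Dn = 10161.1 − 3714.3 ≈ 6446.8 mm.
Setup B: H = 83²/(6.3×0.012) + 83 ≈ 91207.3 mm; DoF = Df − Dn = 33095 − 19198 ≈ 13897 mm.
Ratio = 13897 / 6446.8 ≈ 2.16.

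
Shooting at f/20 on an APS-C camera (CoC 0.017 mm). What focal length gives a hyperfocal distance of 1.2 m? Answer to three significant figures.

20.0 mm

From H = f²/(N·c) + f, with f ≪ H: f ≈ √(H·N·c) = √(1200 × 20 × 0.017) = √408.00 ≈ 20.20 mm.
Exact: f² + N·c·f − N·c·H = 0 ⇒ f = (−N·c + √((N·c)² + 4·N·c·H))/2 = (−0.34 + √1632.1)/2 ≈ 20.030 mm ≈ 20.0 mm.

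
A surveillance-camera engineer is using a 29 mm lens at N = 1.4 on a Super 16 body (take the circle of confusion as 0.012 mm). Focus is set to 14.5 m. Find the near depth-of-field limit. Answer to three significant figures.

Hyperfocal distance H = f²/(N·c) + f = 29²/(1.4 × 0.012) + 29 = 841/0.0168 + 29 ≈ 50088.5 mm ≈ 50.09 m.
Near limit Dn = s·(H − f)/(H + s − 2f) = 14500 × (50088.5 − 29) / (50088.5 + 14500 − 2 × 29) = 14500 × 50059.5 / 64530.5 ≈ 11248 mm ≈ 11.2 m.

11.2 m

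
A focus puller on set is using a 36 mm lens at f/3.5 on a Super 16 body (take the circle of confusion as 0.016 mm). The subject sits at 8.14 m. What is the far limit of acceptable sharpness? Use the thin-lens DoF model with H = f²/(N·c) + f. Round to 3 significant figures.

12.5 m

Hyperfocal distance H = f²/(N·c) + f = 36²/(3.5 × 0.016) + 36 = 1296/0.056 + 36 ≈ 23178.9 mm ≈ 23.18 m.
Far limit Df = s·(H − f)/(H − s) = 8140 × (23178.9 − 36) / (23178.9 − 8140) = 8140 × 23142.9 / 15038.9 ≈ 12526 mm ≈ 12.5 m.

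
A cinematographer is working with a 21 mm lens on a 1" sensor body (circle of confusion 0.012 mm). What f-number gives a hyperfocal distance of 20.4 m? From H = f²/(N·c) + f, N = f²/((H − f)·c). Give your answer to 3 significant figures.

f/1.80

Rearrange H = f²/(N·c) + f for N: N = f² / ((H − f)·c).
N = 21² / ((20400 − 21) × 0.012) = 441 / 244.5 ≈ 1.80.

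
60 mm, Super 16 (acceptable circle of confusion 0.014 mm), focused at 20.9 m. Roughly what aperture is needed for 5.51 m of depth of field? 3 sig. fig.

f/1.60

Write h = H − f = f²/(N·c). The thin-lens limits are Dn = s·h/(h + (s−f)) and Df = s·h/(h − (s−f)), so DoF = Df − Dn = 2·s·(s−f)·h / (h² − (s−f)²).
That is a quadratic in h: DoF·h² − 2·s·(s−f)·h − DoF·(s−f)² = 0 ⇒ h = (s−f)·(s + √(s² + DoF²)) / DoF = 20840 × (20900 + √(20900² + 5510²)) / 5510 = 20840 × (20900 + 21614.1) / 5510 ≈ 160797 mm.
Then N = f²/(c·h) = 60² / (0.014 × 160797) = 3600 / 2251.2 ≈ 1.60.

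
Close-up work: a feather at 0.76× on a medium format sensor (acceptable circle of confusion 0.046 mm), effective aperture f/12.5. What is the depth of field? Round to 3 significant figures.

1.99 mm

At magnification m, DoF ≈ 2·N_eff·c/m² = 2 × 12.5 × 0.046 / 0.76² = 1.15 / 0.5776 ≈ 1.99 mm.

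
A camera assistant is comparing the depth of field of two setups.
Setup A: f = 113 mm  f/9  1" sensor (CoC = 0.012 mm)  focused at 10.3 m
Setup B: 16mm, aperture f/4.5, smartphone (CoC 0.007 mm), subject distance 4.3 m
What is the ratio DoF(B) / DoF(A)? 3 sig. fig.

3.51

Setup A: H = 113²/(9×0.012) + 113 ≈ 118344.5 mm; DoF = Df − Dn = 11271.1 − 9482.9 ≈ 1788.2 mm.
Setup B: H = 16²/(4.5×0.007) + 16 ≈ 8143.0 mm; DoF = Df − Dn = 9093.5 − 2815.7 ≈ 6277.8 mm.
Ratio = 6277.8 / 1788.2 ≈ 3.51.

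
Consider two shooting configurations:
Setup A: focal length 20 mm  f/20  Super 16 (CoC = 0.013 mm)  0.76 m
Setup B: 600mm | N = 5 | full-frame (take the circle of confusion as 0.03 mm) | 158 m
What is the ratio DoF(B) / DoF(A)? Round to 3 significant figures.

Setup A: H = 20²/(20×0.013) + 20 ≈ 1558.5 mm; DoF = Df − Dn = 1464.35 − 513.17 ≈ 951.18 mm.
Setup B: H = 600²/(5×0.03) + 600 ≈ 2400600.0 mm; DoF = Df − Dn = 169089 − 148276 ≈ 20813 mm.
Ratio = 20813 / 951.18 ≈ 21.9.

21.9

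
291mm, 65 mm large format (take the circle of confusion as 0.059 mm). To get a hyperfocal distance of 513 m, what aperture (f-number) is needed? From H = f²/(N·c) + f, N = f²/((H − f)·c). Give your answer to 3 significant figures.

f/2.80

Rearrange H = f²/(N·c) + f for N: N = f² / ((H − f)·c).
N = 291² / ((513000 − 291) × 0.059) = 84681 / 30250 ≈ 2.80.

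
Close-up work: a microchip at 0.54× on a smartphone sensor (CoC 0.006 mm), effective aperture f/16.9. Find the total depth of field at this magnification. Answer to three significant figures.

0.695 mm

At magnification m, DoF ≈ 2·N_eff·c/m² = 2 × 16.9 × 0.006 / 0.54² = 0.2028 / 0.2916 ≈ 0.695 mm.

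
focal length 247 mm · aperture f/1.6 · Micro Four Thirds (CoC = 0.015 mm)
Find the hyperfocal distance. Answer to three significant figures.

Hyperfocal distance H = f²/(N·c) + f = 247²/(1.6 × 0.015) + 247 = 61009/0.024 + 247 ≈ 2542288.7 mm ≈ 2540 m.

2540 m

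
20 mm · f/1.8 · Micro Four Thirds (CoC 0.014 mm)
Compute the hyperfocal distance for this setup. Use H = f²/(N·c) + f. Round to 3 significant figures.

Hyperfocal distance H = f²/(N·c) + f = 20²/(1.8 × 0.014) + 20 = 400/0.0252 + 20 ≈ 15893.0 mm ≈ 15.9 m.

15.9 m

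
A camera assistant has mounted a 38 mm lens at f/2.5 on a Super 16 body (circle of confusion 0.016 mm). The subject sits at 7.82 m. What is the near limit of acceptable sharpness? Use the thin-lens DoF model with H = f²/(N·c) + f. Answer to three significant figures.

6.43 m

Hyperfocal distance H = f²/(N·c) + f = 38²/(2.5 × 0.016) + 38 = 1444/0.04 + 38 ≈ 36138.0 mm ≈ 36.14 m.
Near limit Dn = s·(H − f)/(H + s − 2f) = 7820 × (36138.0 − 38) / (36138.0 + 7820 − 2 × 38) = 7820 × 36100.0 / 43882.0 ≈ 6433.2 mm ≈ 6.43 m.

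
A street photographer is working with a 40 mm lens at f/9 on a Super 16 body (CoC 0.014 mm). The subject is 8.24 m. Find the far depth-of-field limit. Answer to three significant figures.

23.3 m

Hyperfocal distance H = f²/(N·c) + f = 40²/(9 × 0.014) + 40 = 1600/0.126 + 40 ≈ 12738.4 mm ≈ 12.74 m.
Far limit Df = s·(H − f)/(H − s) = 8240 × (12738.4 − 40) / (12738.4 − 8240) = 8240 × 12698.4 / 4498.4 ≈ 23260 mm ≈ 23.3 m.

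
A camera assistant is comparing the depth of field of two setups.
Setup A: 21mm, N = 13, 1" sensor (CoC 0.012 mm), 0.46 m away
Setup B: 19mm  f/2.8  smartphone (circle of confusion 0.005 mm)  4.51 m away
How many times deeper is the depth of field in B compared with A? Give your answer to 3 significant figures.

Setup A: H = 21²/(13×0.012) + 21 ≈ 2847.9 mm; DoF = Df − Dn = 544.57 − 398.17 ≈ 146.40 mm.
Setup B: H = 19²/(2.8×0.005) + 19 ≈ 25804.7 mm; DoF = Df − Dn = 5461.1 − 3841.0 ≈ 1620.1 mm.
Ratio = 1620.1 / 146.40 ≈ 11.1.

11.1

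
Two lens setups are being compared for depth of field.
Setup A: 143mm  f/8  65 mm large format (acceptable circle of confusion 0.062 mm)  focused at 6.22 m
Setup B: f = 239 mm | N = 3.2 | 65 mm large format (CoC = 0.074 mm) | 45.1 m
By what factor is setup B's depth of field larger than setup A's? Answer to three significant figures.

9.27

Setup A: H = 143²/(8×0.062) + 143 ≈ 41370.8 mm; DoF = Df − Dn = 7295.3 − 5420.9 ≈ 1874.4 mm.
Setup B: H = 239²/(3.2×0.074) + 239 ≈ 241459.4 mm; DoF = Df − Dn = 55404 − 38028 ≈ 17376 mm.
Ratio = 17376 / 1874.4 ≈ 9.27.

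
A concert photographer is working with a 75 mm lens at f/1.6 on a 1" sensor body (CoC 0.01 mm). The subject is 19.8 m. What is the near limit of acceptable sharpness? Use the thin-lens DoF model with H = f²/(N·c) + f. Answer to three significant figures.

Hyperfocal distance H = f²/(N·c) + f = 75²/(1.6 × 0.01) + 75 = 5625/0.016 + 75 ≈ 351637.5 mm ≈ 351.6 m.
Near limit Dn = s·(H − f)/(H + s − 2f) = 19800 × (351637.5 − 75) / (351637.5 + 19800 − 2 × 75) = 19800 × 351562.5 / 371287.5 ≈ 18748 mm ≈ 18.7 m.

18.7 m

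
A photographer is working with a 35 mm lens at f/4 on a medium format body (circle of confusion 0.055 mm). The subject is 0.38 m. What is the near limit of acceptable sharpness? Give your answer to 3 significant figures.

Hyperfocal distance H = f²/(N·c) + f = 35²/(4 × 0.055) + 35 = 1225/0.22 + 35 ≈ 5603.2 mm ≈ 5.603 m.
Near limit Dn = s·(H − f)/(H + s − 2f) = 380 × (5603.2 − 35) / (5603.2 + 380 − 2 × 35) = 380 × 5568.2 / 5913.2 ≈ 357.83 mm.

358 mm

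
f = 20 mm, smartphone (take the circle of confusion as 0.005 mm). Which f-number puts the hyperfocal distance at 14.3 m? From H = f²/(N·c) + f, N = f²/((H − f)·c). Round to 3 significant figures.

Rearrange H = f²/(N·c) + f for N: N = f² / ((H − f)·c).
N = 20² / ((14300 − 20) × 0.005) = 400 / 71.40 ≈ 5.60.

f/5.60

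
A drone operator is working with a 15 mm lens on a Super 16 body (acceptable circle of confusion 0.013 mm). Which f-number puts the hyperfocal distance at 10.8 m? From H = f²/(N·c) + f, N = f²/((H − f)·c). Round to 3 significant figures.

Rearrange H = f²/(N·c) + f for N: N = f² / ((H − f)·c).
N = 15² / ((10800 − 15) × 0.013) = 225 / 140.2 ≈ 1.60.

f/1.60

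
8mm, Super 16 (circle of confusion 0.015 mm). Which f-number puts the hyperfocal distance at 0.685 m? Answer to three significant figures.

Rearrange H = f²/(N·c) + f for N: N = f² / ((H − f)·c).
N = 8² / ((685 − 8) × 0.015) = 64 / 10.15 ≈ 6.30.

f/6.30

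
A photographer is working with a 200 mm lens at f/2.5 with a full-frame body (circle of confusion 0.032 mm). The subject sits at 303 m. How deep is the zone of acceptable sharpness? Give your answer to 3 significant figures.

Hyperfocal distance H = f²/(N·c) + f = 200²/(2.5 × 0.032) + 200 = 40000/0.08 + 200 ≈ 500200.0 mm ≈ 500.2 m.
Near limit Dn = s·(H − f)/(H + s − 2f) = 303000 × (500200.0 − 200) / (500200.0 + 303000 − 2 × 200) = 303000 × 500000.0 / 802800.0 ≈ 188714 mm.
Far limit Df = s·(H − f)/(H − s) = 303000 × (500200.0 − 200) / (500200.0 − 303000) = 303000 × 500000.0 / 197200.0 ≈ 768256 mm.
Depth of field = Df − Dn = 768256 − 188714 ≈ 579542 mm ≈ 580 m.

580 m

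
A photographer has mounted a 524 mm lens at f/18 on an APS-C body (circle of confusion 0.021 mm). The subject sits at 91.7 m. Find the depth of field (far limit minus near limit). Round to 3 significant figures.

Hyperfocal distance H = f²/(N·c) + f = 524²/(18 × 0.021) + 524 = 274576/0.378 + 524 ≈ 726915.5 mm ≈ 726.9 m.
Near limit Dn = s·(H − f)/(H + s − 2f) = 91700 × (726915.5 − 524) / (726915.5 + 91700 − 2 × 524) = 91700 × 726391.5 / 817567.5 ≈ 81474 mm.
Far limit Df = s·(H − f)/(H − s) = 91700 × (726915.5 − 524) / (726915.5 − 91700) = 91700 × 726391.5 / 635215.5 ≈ 104862 mm.
Depth of field = Df − Dn = 104862 − 81474 ≈ 23388 mm ≈ 23.4 m.

23.4 m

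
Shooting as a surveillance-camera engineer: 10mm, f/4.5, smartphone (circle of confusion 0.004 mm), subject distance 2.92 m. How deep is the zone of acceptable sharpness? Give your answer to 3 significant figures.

4.22 m

Hyperfocal distance H = f²/(N·c) + f = 10²/(4.5 × 0.004) + 10 = 100/0.018 + 10 ≈ 5565.6 mm ≈ 5.566 m.
Near limit Dn = s·(H − f)/(H + s − 2f) = 2920 × (5565.6 − 10) / (5565.6 + 2920 − 2 × 10) = 2920 × 5555.6 / 8465.6 ≈ 1916.3 mm.
Far limit Df = s·(H − f)/(H − s) = 2920 × (5565.6 − 10) / (5565.6 − 2920) = 2920 × 5555.6 / 2645.6 ≈ 6131.9 mm.
Depth of field = Df − Dn = 6131.9 − 1916.3 ≈ 4215.6 mm ≈ 4.22 m.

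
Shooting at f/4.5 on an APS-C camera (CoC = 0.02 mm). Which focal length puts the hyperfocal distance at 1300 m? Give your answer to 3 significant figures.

From H = f²/(N·c) + f, with f ≪ H: f ≈ √(H·N·c) = √(1300000 × 4.5 × 0.02) = √117000 ≈ 342.1 mm.
The +f correction barely moves this — solving exactly, f² + N·c·f − N·c·H = 0 ⇒ f = (−N·c + √((N·c)² + 4·N·c·H))/2 = (−0.09 + √468000)/2 ≈ 342.01 mm, so f ≈ 342 mm.

342 mm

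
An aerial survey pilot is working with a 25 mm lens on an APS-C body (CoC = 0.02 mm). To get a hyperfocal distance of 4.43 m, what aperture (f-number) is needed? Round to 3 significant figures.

Rearrange H = f²/(N·c) + f for N: N = f² / ((H − f)·c).
N = 25² / ((4430 − 25) × 0.02) = 625 / 88.10 ≈ 7.09.

f/7.09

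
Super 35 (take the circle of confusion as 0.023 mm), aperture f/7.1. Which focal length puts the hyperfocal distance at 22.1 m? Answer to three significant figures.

From H = f²/(N·c) + f, with f ≪ H: f ≈ √(H·N·c) = √(22100 × 7.1 × 0.023) = √3608.9 ≈ 60.07 mm.
Exact: f² + N·c·f − N·c·H = 0 ⇒ f = (−N·c + √((N·c)² + 4·N·c·H))/2 = (−0.1633 + √14436)/2 ≈ 59.993 mm ≈ 60.0 mm.

60.0 mm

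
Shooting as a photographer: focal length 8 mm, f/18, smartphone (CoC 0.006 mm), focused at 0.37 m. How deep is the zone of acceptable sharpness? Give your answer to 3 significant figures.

0.721 m

Hyperfocal distance H = f²/(N·c) + f = 8²/(18 × 0.006) + 8 = 64/0.108 + 8 ≈ 600.6 mm ≈ 0.601 m.
Near limit Dn = s·(H − f)/(H + s − 2f) = 370 × (600.6 − 8) / (600.6 + 370 − 2 × 8) = 370 × 592.6 / 954.6 ≈ 229.69 mm.
Far limit Df = s·(H − f)/(H − s) = 370 × (600.6 − 8) / (600.6 − 370) = 370 × 592.6 / 230.6 ≈ 950.85 mm.
Depth of field = Df − Dn = 950.85 − 229.69 ≈ 721.16 mm ≈ 0.721 m.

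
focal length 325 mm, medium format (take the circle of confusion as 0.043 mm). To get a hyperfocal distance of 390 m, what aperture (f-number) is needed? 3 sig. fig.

f/6.30

Rearrange H = f²/(N·c) + f for N: N = f² / ((H − f)·c).
N = 325² / ((390000 − 325) × 0.043) = 105625 / 16756 ≈ 6.30.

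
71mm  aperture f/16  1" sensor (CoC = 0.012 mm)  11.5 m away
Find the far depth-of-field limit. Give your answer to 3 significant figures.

20.4 m

Hyperfocal distance H = f²/(N·c) + f = 71²/(16 × 0.012) + 71 = 5041/0.192 + 71 ≈ 26326.2 mm ≈ 26.33 m.
Far limit Df = s·(H − f)/(H − s) = 11500 × (26326.2 − 71) / (26326.2 − 11500) = 11500 × 26255.2 / 14826.2 ≈ 20365 mm ≈ 20.4 m.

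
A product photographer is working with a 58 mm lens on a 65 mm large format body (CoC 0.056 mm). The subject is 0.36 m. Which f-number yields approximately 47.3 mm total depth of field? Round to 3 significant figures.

Write h = H − f = f²/(N·c). The thin-lens limits are Dn = s·h/(h + (s−f)) and Df = s·h/(h − (s−f)), so DoF = Df − Dn = 2·s·(s−f)·h / (h² − (s−f)²).
That is a quadratic in h: DoF·h² − 2·s·(s−f)·h − DoF·(s−f)² = 0 ⇒ h = (s−f)·(s + √(s² + DoF²)) / DoF = 302 × (360 + √(360² + 47.3²)) / 47.3 = 302 × (360 + 363.094) / 47.3 ≈ 4616.8 mm.
Then N = f²/(c·h) = 58² / (0.056 × 4616.8) = 3364 / 258.54 ≈ 13.

f/13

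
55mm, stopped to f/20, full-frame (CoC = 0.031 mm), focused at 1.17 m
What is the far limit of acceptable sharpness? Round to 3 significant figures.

Hyperfocal distance H = f²/(N·c) + f = 55²/(20 × 0.031) + 55 = 3025/0.62 + 55 ≈ 4934.0 mm ≈ 4.934 m.
Far limit Df = s·(H − f)/(H − s) = 1170 × (4934.0 − 55) / (4934.0 − 1170) = 1170 × 4879.0 / 3764.0 ≈ 1516.6 mm ≈ 1.52 m.

1.52 m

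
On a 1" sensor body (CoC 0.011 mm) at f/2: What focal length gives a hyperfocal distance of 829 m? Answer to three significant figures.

135 mm

From H = f²/(N·c) + f, with f ≪ H: f ≈ √(H·N·c) = √(829000 × 2 × 0.011) = √18238 ≈ 135.0 mm.
The +f correction barely moves this — solving exactly, f² + N·c·f − N·c·H = 0 ⇒ f = (−N·c + √((N·c)² + 4·N·c·H))/2 = (−0.022 + √72952)/2 ≈ 135.04 mm, so f ≈ 135 mm.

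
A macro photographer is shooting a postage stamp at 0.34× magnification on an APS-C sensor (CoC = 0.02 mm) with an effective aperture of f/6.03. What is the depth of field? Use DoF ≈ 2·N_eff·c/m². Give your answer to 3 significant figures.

2.09 mm

At magnification m, DoF ≈ 2·N_eff·c/m² = 2 × 6.03 × 0.02 / 0.34² = 0.2412 / 0.1156 ≈ 2.09 mm.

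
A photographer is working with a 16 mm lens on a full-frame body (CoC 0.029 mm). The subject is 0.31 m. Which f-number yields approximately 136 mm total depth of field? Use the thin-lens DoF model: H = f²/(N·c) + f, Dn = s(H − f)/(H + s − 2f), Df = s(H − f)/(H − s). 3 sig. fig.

f/6.30

Write h = H − f = f²/(N·c). The thin-lens limits are Dn = s·h/(h + (s−f)) and Df = s·h/(h − (s−f)), so DoF = Df − Dn = 2·s·(s−f)·h / (h² − (s−f)²).
That is a quadratic in h: DoF·h² − 2·s·(s−f)·h − DoF·(s−f)² = 0 ⇒ h = (s−f)·(s + √(s² + DoF²)) / DoF = 294 × (310 + √(310² + 136²)) / 136 = 294 × (310 + 338.520) / 136 ≈ 1401.9 mm.
Then N = f²/(c·h) = 16² / (0.029 × 1401.9) = 256 / 40.657 ≈ 6.30.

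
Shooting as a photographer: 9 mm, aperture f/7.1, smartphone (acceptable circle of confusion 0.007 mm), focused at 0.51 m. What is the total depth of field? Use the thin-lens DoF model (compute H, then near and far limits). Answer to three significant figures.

346 mm

Hyperfocal distance H = f²/(N·c) + f = 9²/(7.1 × 0.007) + 9 = 81/0.0497 + 9 ≈ 1638.8 mm ≈ 1.639 m.
Near limit Dn = s·(H − f)/(H + s − 2f) = 510 × (1638.8 − 9) / (1638.8 + 510 − 2 × 9) = 510 × 1629.8 / 2130.8 ≈ 390.09 mm.
Far limit Df = s·(H − f)/(H − s) = 510 × (1638.8 − 9) / (1638.8 − 510) = 510 × 1629.8 / 1128.8 ≈ 736.36 mm.
Depth of field = Df − Dn = 736.36 − 390.09 ≈ 346.27 mm.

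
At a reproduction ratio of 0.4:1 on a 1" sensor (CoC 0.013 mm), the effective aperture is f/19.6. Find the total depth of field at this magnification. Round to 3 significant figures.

At magnification m, DoF ≈ 2·N_eff·c/m² = 2 × 19.6 × 0.013 / 0.4² = 0.5096 / 0.16 ≈ 3.18 mm.

3.18 mm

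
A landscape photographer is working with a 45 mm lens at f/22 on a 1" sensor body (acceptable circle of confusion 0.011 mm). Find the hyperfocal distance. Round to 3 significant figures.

Hyperfocal distance H = f²/(N·c) + f = 45²/(22 × 0.011) + 45 = 2025/0.242 + 45 ≈ 8412.8 mm ≈ 8.41 m.

8.41 m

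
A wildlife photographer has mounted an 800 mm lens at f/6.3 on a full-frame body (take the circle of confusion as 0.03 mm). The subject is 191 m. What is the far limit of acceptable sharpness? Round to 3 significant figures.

Hyperfocal distance H = f²/(N·c) + f = 800²/(6.3 × 0.03) + 800 = 640000/0.189 + 800 ≈ 3387043.4 mm ≈ 3387 m.
Far limit Df = s·(H − f)/(H − s) = 191000 × (3387043.4 − 800) / (3387043.4 − 191000) = 191000 × 3386243.4 / 3196043.4 ≈ 202367 mm ≈ 202 m.

202 m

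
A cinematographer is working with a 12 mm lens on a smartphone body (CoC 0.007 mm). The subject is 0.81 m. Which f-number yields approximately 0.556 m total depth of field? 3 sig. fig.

f/8

Write h = H − f = f²/(N·c). The thin-lens limits are Dn = s·h/(h + (s−f)) and Df = s·h/(h − (s−f)), so DoF = Df − Dn = 2·s·(s−f)·h / (h² − (s−f)²).
That is a quadratic in h: DoF·h² − 2·s·(s−f)·h − DoF·(s−f)² = 0 ⇒ h = (s−f)·(s + √(s² + DoF²)) / DoF = 798 × (810 + √(810² + 556²)) / 556 = 798 × (810 + 982.464) / 556 ≈ 2572.6 mm.
Then N = f²/(c·h) = 12² / (0.007 × 2572.6) = 144 / 18.008 ≈ 8.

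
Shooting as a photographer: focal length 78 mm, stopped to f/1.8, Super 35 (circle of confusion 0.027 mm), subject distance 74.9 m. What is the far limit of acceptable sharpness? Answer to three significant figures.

Hyperfocal distance H = f²/(N·c) + f = 78²/(1.8 × 0.027) + 78 = 6084/0.0486 + 78 ≈ 125263.2 mm ≈ 125.3 m.
Far limit Df = s·(H − f)/(H − s) = 74900 × (125263.2 − 78) / (125263.2 − 74900) = 74900 × 125185.2 / 50363.2 ≈ 186175 mm ≈ 186 m.

186 m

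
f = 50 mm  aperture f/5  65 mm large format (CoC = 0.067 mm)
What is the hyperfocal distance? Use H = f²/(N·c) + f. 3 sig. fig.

Hyperfocal distance H = f²/(N·c) + f = 50²/(5 × 0.067) + 50 = 2500/0.335 + 50 ≈ 7512.7 mm ≈ 7.51 m.

7.51 m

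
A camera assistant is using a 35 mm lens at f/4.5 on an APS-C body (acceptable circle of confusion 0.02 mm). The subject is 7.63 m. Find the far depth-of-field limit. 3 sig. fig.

17.3 m

Hyperfocal distance H = f²/(N·c) + f = 35²/(4.5 × 0.02) + 35 = 1225/0.09 + 35 ≈ 13646.1 mm ≈ 13.65 m.
Far limit Df = s·(H − f)/(H − s) = 7630 × (13646.1 − 35) / (13646.1 − 7630) = 7630 × 13611.1 / 6016.1 ≈ 17262 mm ≈ 17.3 m.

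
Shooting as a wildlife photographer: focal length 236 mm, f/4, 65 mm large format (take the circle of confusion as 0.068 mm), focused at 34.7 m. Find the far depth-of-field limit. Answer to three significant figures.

Hyperfocal distance H = f²/(N·c) + f = 236²/(4 × 0.068) + 236 = 55696/0.272 + 236 ≈ 205000.7 mm ≈ 205.0 m.
Far limit Df = s·(H − f)/(H − s) = 34700 × (205000.7 − 236) / (205000.7 − 34700) = 34700 × 204764.7 / 170300.7 ≈ 41722 mm ≈ 41.7 m.

41.7 m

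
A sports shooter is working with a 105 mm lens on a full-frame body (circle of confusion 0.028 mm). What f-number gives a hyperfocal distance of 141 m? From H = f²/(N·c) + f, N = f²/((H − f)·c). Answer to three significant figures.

f/2.79

Rearrange H = f²/(N·c) + f for N: N = f² / ((H − f)·c).
N = 105² / ((141000 − 105) × 0.028) = 11025 / 3945 ≈ 2.79.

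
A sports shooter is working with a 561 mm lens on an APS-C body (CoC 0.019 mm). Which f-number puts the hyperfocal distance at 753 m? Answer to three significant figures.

f/22

Rearrange H = f²/(N·c) + f for N: N = f² / ((H − f)·c).
N = 561² / ((753000 − 561) × 0.019) = 314721 / 14296 ≈ 22.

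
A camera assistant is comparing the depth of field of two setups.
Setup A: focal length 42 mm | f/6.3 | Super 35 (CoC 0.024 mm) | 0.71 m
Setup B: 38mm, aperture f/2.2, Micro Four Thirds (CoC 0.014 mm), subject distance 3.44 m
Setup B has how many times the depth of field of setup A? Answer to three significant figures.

Setup A: H = 42²/(6.3×0.024) + 42 ≈ 11708.7 mm; DoF = Df − Dn = 753.122 − 671.549 ≈ 81.573 mm.
Setup B: H = 38²/(2.2×0.014) + 38 ≈ 46921.1 mm; DoF = Df − Dn = 3709.15 − 3207.27 ≈ 501.88 mm.
Ratio = 501.88 / 81.573 ≈ 6.15.

6.15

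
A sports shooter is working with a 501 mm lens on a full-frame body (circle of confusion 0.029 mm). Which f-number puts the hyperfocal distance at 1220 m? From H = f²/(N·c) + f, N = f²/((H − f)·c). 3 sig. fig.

f/7.10

Rearrange H = f²/(N·c) + f for N: N = f² / ((H − f)·c).
N = 501² / ((1220000 − 501) × 0.029) = 251001 / 35365 ≈ 7.10.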